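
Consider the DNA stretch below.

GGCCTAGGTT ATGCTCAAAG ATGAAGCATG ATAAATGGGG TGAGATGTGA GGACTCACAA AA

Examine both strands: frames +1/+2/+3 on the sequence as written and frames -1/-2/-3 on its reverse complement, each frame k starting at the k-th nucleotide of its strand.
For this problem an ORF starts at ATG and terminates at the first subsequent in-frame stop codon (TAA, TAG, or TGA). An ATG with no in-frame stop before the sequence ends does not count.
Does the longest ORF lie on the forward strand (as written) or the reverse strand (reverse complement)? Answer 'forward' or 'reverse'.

Reverse complement (5'→3'): TTTTGTGAGTCCTCACATCTCACCCCATTTATCATGCTTCATCTTTGAGCATAACCTAGGCC
Frame +1: GGC CTA GGT TAT GCT CAA AGA TGA AGC ATG ATA AAT GGG GTG AGA TGT GAG GAC TCA CAA — no ATG→stop ORF.
Frame +2: GCC TAG GTT ATG CTC AAA GAT GAA GCA TGA TAA ATG GGG TGA GAT GTG AGG ACT CAC AAA — ATG at 11, stop TGA at 29 → 21 nt; ATG at 35, stop TGA at 41 → 9 nt.
Frame +3: CCT AGG TTA TGC TCA AAG ATG AAG CAT GAT AAA TGG GGT GAG ATG TGA GGA CTC ACA AAA — ATG at 21, stop TGA at 48 → 30 nt; ATG at 45, stop TGA at 48 → 6 nt.
Frame -1: TTT TGT GAG TCC TCA CAT CTC ACC CCA TTT ATC ATG CTT CAT CTT TGA GCA TAA CCT AGG — ATG at 34, stop TGA at 46 → 15 nt.
Frame -2: TTT GTG AGT CCT CAC ATC TCA CCC CAT TTA TCA TGC TTC ATC TTT GAG CAT AAC CTA GGC — no ATG→stop ORF.
Frame -3: TTG TGA GTC CTC ACA TCT CAC CCC ATT TAT CAT GCT TCA TCT TTG AGC ATA ACC TAG GCC — no ATG→stop ORF.
Forward-strand max 30 nt; reverse-strand max 15 nt. The forward strand has the longer ORF.

forward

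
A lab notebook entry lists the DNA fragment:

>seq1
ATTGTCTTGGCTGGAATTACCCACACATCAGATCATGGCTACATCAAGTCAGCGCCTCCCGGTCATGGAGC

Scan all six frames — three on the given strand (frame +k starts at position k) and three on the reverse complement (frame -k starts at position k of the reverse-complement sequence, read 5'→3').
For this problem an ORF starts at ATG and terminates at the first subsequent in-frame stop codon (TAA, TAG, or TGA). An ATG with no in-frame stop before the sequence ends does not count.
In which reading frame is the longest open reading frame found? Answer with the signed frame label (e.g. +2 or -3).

-3

Reverse complement (5'→3'): GCTCCATGACCGGGAGGCGCTGACTTGATGTAGCCATGATCTGATGTGTGGGTAATTCCAGCCAAGACAAT
Frame +1: ATT GTC TTG GCT GGA ATT ACC CAC ACA TCA GAT CAT GGC TAC ATC AAG TCA GCG CCT CCC GGT CAT GGA — no ATG→stop ORF.
Frame +2: TTG TCT TGG CTG GAA TTA CCC ACA CAT CAG ATC ATG GCT ACA TCA AGT CAG CGC CTC CCG GTC ATG GAG — no ATG→stop ORF.
Frame +3: TGT CTT GGC TGG AAT TAC CCA CAC ATC AGA TCA TGG CTA CAT CAA GTC AGC GCC TCC CGG TCA TGG AGC — no ATG→stop ORF.
Frame -1: GCT CCA TGA CCG GGA GGC GCT GAC TTG ATG TAG CCA TGA TCT GAT GTG TGG GTA ATT CCA GCC AAG ACA — ATG at 28, stop TAG at 31 → 6 nt.
Frame -2: CTC CAT GAC CGG GAG GCG CTG ACT TGA TGT AGC CAT GAT CTG ATG TGT GGG TAA TTC CAG CCA AGA CAA — ATG at 44, stop TAA at 53 → 12 nt.
Frame -3: TCC ATG ACC GGG AGG CGC TGA CTT GAT GTA GCC ATG ATC TGA TGT GTG GGT AAT TCC AGC CAA GAC AAT — ATG at 6, stop TGA at 21 → 18 nt; ATG at 36, stop TGA at 42 → 9 nt.
Longest ORF is 18 nt in frame -3 (positions 6–23).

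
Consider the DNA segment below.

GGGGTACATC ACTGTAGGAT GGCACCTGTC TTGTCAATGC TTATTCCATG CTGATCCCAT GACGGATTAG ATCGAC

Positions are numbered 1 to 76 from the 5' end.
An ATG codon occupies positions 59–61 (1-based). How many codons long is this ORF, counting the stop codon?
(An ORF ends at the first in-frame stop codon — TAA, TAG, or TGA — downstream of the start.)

Codons from position 59: ATG (59–61), ACG (62–64), GAT (65–67), TAG (68–70).
TAG is the first in-frame stop; that's 4 codons including the stop.

4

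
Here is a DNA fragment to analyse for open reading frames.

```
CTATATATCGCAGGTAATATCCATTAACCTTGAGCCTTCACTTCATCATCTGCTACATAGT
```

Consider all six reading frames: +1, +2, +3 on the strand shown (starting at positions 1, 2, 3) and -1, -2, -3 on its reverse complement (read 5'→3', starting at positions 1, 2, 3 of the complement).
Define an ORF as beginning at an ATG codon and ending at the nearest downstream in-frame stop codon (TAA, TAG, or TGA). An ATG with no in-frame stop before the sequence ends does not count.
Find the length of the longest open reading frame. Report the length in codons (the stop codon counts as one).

8

Reverse complement (5'→3'): ACTATGTAGCAGATGATGAAGTGAAGGCTCAAGGTTAATGGATATTACCTGCGATATATAG
Frame +1: CTA TAT ATC GCA GGT AAT ATC CAT TAA CCT TGA GCC TTC ACT TCA TCA TCT GCT ACA TAG — no ATG→stop ORF.
Frame +2: TAT ATA TCG CAG GTA ATA TCC ATT AAC CTT GAG CCT TCA CTT CAT CAT CTG CTA CAT AGT — no ATG→stop ORF.
Frame +3: ATA TAT CGC AGG TAA TAT CCA TTA ACC TTG AGC CTT CAC TTC ATC ATC TGC TAC ATA — no ATG→stop ORF.
Frame -1: ACT ATG TAG CAG ATG ATG AAG TGA AGG CTC AAG GTT AAT GGA TAT TAC CTG CGA TAT ATA — ATG at 4, stop TAG at 7 → 6 nt; ATG at 13, stop TGA at 22 → 12 nt; ATG at 16, stop TGA at 22 → 9 nt.
Frame -2: CTA TGT AGC AGA TGA TGA AGT GAA GGC TCA AGG TTA ATG GAT ATT ACC TGC GAT ATA TAG — ATG at 38, stop TAG at 59 → 24 nt.
Frame -3: TAT GTA GCA GAT GAT GAA GTG AAG GCT CAA GGT TAA TGG ATA TTA CCT GCG ATA TAT — no ATG→stop ORF.
Longest: frame -2, positions 38–61, 24 nt = 8 codons = 7 aa. → 8 codons.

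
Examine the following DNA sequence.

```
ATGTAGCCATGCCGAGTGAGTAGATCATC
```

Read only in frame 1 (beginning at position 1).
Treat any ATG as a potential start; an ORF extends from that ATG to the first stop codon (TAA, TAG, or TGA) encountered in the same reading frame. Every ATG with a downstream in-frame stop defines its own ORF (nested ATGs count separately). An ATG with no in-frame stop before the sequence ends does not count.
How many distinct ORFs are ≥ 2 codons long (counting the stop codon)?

Frame 1: ATG TAG CCA TGC CGA GTG AGT AGA TCA — ATG at 1, stop TAG at 4 → 6 nt.
ORFs ≥ 2 codons: frame 1 1–6 (2 codons). Count = 1.

1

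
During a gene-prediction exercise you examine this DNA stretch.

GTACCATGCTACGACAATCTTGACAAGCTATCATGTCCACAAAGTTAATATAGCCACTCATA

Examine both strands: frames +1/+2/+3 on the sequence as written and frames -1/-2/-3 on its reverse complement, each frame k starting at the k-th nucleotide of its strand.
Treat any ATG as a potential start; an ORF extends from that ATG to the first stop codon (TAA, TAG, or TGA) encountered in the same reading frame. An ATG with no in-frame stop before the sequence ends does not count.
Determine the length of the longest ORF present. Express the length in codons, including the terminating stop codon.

7

Reverse complement (5'→3'): TATGAGTGGCTATATTAACTTTGTGGACATGATAGCTTGTCAAGATTGTCGTAGCATGGTAC
Frame +1: GTA CCA TGC TAC GAC AAT CTT GAC AAG CTA TCA TGT CCA CAA AGT TAA TAT AGC CAC TCA — no ATG→stop ORF.
Frame +2: TAC CAT GCT ACG ACA ATC TTG ACA AGC TAT CAT GTC CAC AAA GTT AAT ATA GCC ACT CAT — no ATG→stop ORF.
Frame +3: ACC ATG CTA CGA CAA TCT TGA CAA GCT ATC ATG TCC ACA AAG TTA ATA TAG CCA CTC ATA — ATG at 6, stop TGA at 21 → 18 nt; ATG at 33, stop TAG at 51 → 21 nt.
Frame -1: TAT GAG TGG CTA TAT TAA CTT TGT GGA CAT GAT AGC TTG TCA AGA TTG TCG TAG CAT GGT — no ATG→stop ORF.
Frame -2: ATG AGT GGC TAT ATT AAC TTT GTG GAC ATG ATA GCT TGT CAA GAT TGT CGT AGC ATG GTA — no ATG→stop ORF.
Frame -3: TGA GTG GCT ATA TTA ACT TTG TGG ACA TGA TAG CTT GTC AAG ATT GTC GTA GCA TGG TAC — no ATG→stop ORF.
Longest: frame +3, positions 33–53, 21 nt = 7 codons = 6 aa. → 7 codons.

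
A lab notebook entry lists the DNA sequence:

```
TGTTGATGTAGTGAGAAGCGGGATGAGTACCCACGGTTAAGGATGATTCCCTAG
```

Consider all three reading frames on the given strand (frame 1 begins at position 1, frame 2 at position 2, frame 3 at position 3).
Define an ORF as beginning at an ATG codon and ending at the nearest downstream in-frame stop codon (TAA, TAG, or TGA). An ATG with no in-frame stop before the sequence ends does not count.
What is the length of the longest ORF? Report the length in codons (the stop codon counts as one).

6

Frame 1: TGT TGA TGT AGT GAG AAG CGG GAT GAG TAC CCA CGG TTA AGG ATG ATT CCC TAG — ATG at 43, stop TAG at 52 → 12 nt.
Frame 2: GTT GAT GTA GTG AGA AGC GGG ATG AGT ACC CAC GGT TAA GGA TGA TTC CCT — ATG at 23, stop TAA at 38 → 18 nt.
Frame 3: TTG ATG TAG TGA GAA GCG GGA TGA GTA CCC ACG GTT AAG GAT GAT TCC CTA — ATG at 6, stop TAG at 9 → 6 nt.
Longest: frame 2, positions 23–40, 18 nt = 6 codons = 5 aa. → 6 codons.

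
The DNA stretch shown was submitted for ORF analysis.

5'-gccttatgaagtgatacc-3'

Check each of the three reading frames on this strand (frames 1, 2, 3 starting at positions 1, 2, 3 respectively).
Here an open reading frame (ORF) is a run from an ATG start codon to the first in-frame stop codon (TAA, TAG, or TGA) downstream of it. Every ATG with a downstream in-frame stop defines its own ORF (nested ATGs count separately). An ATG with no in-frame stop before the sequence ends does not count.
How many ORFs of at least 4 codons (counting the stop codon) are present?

Frame 1: GCC TTA TGA AGT GAT ACC — no ATG→stop ORF.
Frame 2: CCT TAT GAA GTG ATA — no ATG→stop ORF.
Frame 3: CTT ATG AAG TGA TAC — ATG at 6, stop TGA at 12 → 9 nt.
No ORF reaches 4 codons. Count = 0.

0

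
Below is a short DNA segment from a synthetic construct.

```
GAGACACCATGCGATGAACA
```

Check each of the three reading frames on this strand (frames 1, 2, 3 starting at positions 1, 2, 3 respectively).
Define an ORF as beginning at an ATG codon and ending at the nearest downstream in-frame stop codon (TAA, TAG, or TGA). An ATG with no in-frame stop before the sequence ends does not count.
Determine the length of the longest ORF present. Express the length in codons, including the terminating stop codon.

Frame 1: GAG ACA CCA TGC GAT GAA — no ATG→stop ORF.
Frame 2: AGA CAC CAT GCG ATG AAC — no ATG→stop ORF.
Frame 3: GAC ACC ATG CGA TGA ACA — ATG at 9, stop TGA at 15 → 9 nt.
Longest: frame 3, positions 9–17, 9 nt = 3 codons = 2 aa. → 3 codons.

3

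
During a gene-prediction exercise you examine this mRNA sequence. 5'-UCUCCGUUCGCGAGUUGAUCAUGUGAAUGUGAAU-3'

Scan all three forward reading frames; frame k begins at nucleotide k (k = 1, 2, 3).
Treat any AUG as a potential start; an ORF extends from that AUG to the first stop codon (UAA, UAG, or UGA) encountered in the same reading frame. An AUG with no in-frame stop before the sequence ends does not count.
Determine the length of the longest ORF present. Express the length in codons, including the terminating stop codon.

2

Frame 1: UCU CCG UUC GCG AGU UGA UCA UGU GAA UGU GAA — no AUG→stop ORF.
Frame 2: CUC CGU UCG CGA GUU GAU CAU GUG AAU GUG AAU — no AUG→stop ORF.
Frame 3: UCC GUU CGC GAG UUG AUC AUG UGA AUG UGA — AUG at 21, stop UGA at 24 → 6 nt; AUG at 27, stop UGA at 30 → 6 nt.
Longest: frame 3, positions 21–26, 6 nt = 2 codons = 1 aa. → 2 codons.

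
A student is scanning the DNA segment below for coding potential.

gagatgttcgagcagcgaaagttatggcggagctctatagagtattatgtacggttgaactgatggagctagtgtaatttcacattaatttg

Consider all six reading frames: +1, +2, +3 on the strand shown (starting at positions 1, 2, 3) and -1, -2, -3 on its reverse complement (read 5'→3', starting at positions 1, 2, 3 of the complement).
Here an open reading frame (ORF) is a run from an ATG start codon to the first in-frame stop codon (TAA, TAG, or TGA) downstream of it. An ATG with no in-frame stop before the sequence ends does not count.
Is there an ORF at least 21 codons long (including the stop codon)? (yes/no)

Reverse complement (5'→3'): CAAATTAATGTGAAATTACACTAGCTCCATCAGTTCAACCGTACATAATACTCTATAGAGCTCCGCCATAACTTTCGCTGCTCGAACATCTC
Frame +1: GAG ATG TTC GAG CAG CGA AAG TTA TGG CGG AGC TCT ATA GAG TAT TAT GTA CGG TTG AAC TGA TGG AGC TAG TGT AAT TTC ACA TTA ATT — ATG at 4, stop TGA at 61 → 60 nt.
Frame +2: AGA TGT TCG AGC AGC GAA AGT TAT GGC GGA GCT CTA TAG AGT ATT ATG TAC GGT TGA ACT GAT GGA GCT AGT GTA ATT TCA CAT TAA TTT — ATG at 47, stop TGA at 56 → 12 nt.
Frame +3: GAT GTT CGA GCA GCG AAA GTT ATG GCG GAG CTC TAT AGA GTA TTA TGT ACG GTT GAA CTG ATG GAG CTA GTG TAA TTT CAC ATT AAT TTG — ATG at 24, stop TAA at 75 → 54 nt; ATG at 63, stop TAA at 75 → 15 nt.
Frame -1: CAA ATT AAT GTG AAA TTA CAC TAG CTC CAT CAG TTC AAC CGT ACA TAA TAC TCT ATA GAG CTC CGC CAT AAC TTT CGC TGC TCG AAC ATC — no ATG→stop ORF.
Frame -2: AAA TTA ATG TGA AAT TAC ACT AGC TCC ATC AGT TCA ACC GTA CAT AAT ACT CTA TAG AGC TCC GCC ATA ACT TTC GCT GCT CGA ACA TCT — ATG at 8, stop TGA at 11 → 6 nt.
Frame -3: AAT TAA TGT GAA ATT ACA CTA GCT CCA TCA GTT CAA CCG TAC ATA ATA CTC TAT AGA GCT CCG CCA TAA CTT TCG CTG CTC GAA CAT CTC — no ATG→stop ORF.
Largest ORF found is 20 codons < 21, so no.

no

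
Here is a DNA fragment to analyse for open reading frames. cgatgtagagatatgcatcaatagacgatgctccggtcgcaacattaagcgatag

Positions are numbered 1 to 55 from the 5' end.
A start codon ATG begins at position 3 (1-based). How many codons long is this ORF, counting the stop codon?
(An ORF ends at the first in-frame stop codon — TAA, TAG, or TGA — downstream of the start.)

2

Codons from position 3: ATG (3–5), TAG (6–8).
TAG is the first in-frame stop; that's 2 codons including the stop.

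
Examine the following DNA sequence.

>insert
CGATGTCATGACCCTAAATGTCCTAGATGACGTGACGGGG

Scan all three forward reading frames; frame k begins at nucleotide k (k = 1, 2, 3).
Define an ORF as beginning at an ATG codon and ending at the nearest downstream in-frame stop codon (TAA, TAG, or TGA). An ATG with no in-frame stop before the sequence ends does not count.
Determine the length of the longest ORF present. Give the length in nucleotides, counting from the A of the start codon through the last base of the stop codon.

9

Frame 1: CGA TGT CAT GAC CCT AAA TGT CCT AGA TGA CGT GAC GGG — no ATG→stop ORF.
Frame 2: GAT GTC ATG ACC CTA AAT GTC CTA GAT GAC GTG ACG GGG — no ATG→stop ORF.
Frame 3: ATG TCA TGA CCC TAA ATG TCC TAG ATG ACG TGA CGG — ATG at 3, stop TGA at 9 → 9 nt; ATG at 18, stop TAG at 24 → 9 nt; ATG at 27, stop TGA at 33 → 9 nt.
Longest: frame 3, positions 3–11, 9 nt = 3 codons = 2 aa. → 9 nucleotides.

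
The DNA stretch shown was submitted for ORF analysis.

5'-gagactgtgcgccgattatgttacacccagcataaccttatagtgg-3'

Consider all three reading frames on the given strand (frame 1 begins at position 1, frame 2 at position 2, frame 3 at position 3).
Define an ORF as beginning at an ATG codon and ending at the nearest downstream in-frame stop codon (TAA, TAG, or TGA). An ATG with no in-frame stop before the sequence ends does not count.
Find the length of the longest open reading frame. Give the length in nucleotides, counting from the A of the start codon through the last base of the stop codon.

Frame 1: GAG ACT GTG CGC CGA TTA TGT TAC ACC CAG CAT AAC CTT ATA GTG — no ATG→stop ORF.
Frame 2: AGA CTG TGC GCC GAT TAT GTT ACA CCC AGC ATA ACC TTA TAG TGG — no ATG→stop ORF.
Frame 3: GAC TGT GCG CCG ATT ATG TTA CAC CCA GCA TAA CCT TAT AGT — ATG at 18, stop TAA at 33 → 18 nt.
Longest: frame 3, positions 18–35, 18 nt = 6 codons = 5 aa. → 18 nucleotides.

18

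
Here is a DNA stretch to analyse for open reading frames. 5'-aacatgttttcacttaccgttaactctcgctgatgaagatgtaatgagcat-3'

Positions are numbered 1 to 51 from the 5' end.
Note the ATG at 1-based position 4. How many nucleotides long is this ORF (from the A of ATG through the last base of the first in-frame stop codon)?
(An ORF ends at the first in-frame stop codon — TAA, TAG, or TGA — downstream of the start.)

30

Codons from position 4: ATG (4–6), TTT (7–9), TCA (10–12), CTT (13–15), ACC (16–18), GTT (19–21), AAC (22–24), TCT (25–27), CGC (28–30), TGA (31–33).
TGA is the first in-frame stop; ORF spans 4–33, 30 nucleotides.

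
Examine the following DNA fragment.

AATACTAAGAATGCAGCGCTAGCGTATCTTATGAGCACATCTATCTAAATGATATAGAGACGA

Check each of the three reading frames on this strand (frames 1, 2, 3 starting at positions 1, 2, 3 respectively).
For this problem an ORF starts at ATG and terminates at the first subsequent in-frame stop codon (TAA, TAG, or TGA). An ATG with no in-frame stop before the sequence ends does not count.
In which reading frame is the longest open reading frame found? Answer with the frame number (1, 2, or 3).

Frame 1: AAT ACT AAG AAT GCA GCG CTA GCG TAT CTT ATG AGC ACA TCT ATC TAA ATG ATA TAG AGA CGA — ATG at 31, stop TAA at 46 → 18 nt; ATG at 49, stop TAG at 55 → 9 nt.
Frame 2: ATA CTA AGA ATG CAG CGC TAG CGT ATC TTA TGA GCA CAT CTA TCT AAA TGA TAT AGA GAC — ATG at 11, stop TAG at 20 → 12 nt.
Frame 3: TAC TAA GAA TGC AGC GCT AGC GTA TCT TAT GAG CAC ATC TAT CTA AAT GAT ATA GAG ACG — no ATG→stop ORF.
Longest ORF is 18 nt in frame 1 (positions 31–48).

1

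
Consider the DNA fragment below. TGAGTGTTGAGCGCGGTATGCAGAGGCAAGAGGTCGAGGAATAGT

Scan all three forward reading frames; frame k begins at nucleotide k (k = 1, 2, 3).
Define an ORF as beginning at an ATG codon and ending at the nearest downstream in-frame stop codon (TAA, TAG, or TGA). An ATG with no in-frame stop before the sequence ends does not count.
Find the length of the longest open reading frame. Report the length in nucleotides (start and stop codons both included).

27

Frame 1: TGA GTG TTG AGC GCG GTA TGC AGA GGC AAG AGG TCG AGG AAT AGT — no ATG→stop ORF.
Frame 2: GAG TGT TGA GCG CGG TAT GCA GAG GCA AGA GGT CGA GGA ATA — no ATG→stop ORF.
Frame 3: AGT GTT GAG CGC GGT ATG CAG AGG CAA GAG GTC GAG GAA TAG — ATG at 18, stop TAG at 42 → 27 nt.
Longest: frame 3, positions 18–44, 27 nt = 9 codons = 8 aa. → 27 nucleotides.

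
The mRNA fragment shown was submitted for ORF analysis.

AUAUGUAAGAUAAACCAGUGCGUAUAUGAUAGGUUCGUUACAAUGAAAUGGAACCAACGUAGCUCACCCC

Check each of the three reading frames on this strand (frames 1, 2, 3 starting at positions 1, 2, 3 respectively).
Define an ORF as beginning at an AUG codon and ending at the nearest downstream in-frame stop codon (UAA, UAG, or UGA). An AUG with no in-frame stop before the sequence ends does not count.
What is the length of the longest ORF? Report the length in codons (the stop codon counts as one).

Frame 1: AUA UGU AAG AUA AAC CAG UGC GUA UAU GAU AGG UUC GUU ACA AUG AAA UGG AAC CAA CGU AGC UCA CCC — no AUG→stop ORF.
Frame 2: UAU GUA AGA UAA ACC AGU GCG UAU AUG AUA GGU UCG UUA CAA UGA AAU GGA ACC AAC GUA GCU CAC CCC — AUG at 26, stop UGA at 44 → 21 nt.
Frame 3: AUG UAA GAU AAA CCA GUG CGU AUA UGA UAG GUU CGU UAC AAU GAA AUG GAA CCA ACG UAG CUC ACC — AUG at 3, stop UAA at 6 → 6 nt; AUG at 48, stop UAG at 60 → 15 nt.
Longest: frame 2, positions 26–46, 21 nt = 7 codons = 6 aa. → 7 codons.

7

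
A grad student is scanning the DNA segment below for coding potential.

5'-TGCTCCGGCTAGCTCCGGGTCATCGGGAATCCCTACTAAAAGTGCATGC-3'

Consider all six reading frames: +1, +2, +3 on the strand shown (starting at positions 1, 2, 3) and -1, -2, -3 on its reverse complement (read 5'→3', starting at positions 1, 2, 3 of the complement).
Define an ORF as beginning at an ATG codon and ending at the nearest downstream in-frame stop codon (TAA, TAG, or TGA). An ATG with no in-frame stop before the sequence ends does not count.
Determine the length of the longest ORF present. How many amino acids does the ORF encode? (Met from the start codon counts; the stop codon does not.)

4

Reverse complement (5'→3'): GCATGCACTTTTAGTAGGGATTCCCGATGACCCGGAGCTAGCCGGAGCA
Frame +1: TGC TCC GGC TAG CTC CGG GTC ATC GGG AAT CCC TAC TAA AAG TGC ATG — no ATG→stop ORF.
Frame +2: GCT CCG GCT AGC TCC GGG TCA TCG GGA ATC CCT ACT AAA AGT GCA TGC — no ATG→stop ORF.
Frame +3: CTC CGG CTA GCT CCG GGT CAT CGG GAA TCC CTA CTA AAA GTG CAT — no ATG→stop ORF.
Frame -1: GCA TGC ACT TTT AGT AGG GAT TCC CGA TGA CCC GGA GCT AGC CGG AGC — no ATG→stop ORF.
Frame -2: CAT GCA CTT TTA GTA GGG ATT CCC GAT GAC CCG GAG CTA GCC GGA GCA — no ATG→stop ORF.
Frame -3: ATG CAC TTT TAG TAG GGA TTC CCG ATG ACC CGG AGC TAG CCG GAG — ATG at 3, stop TAG at 12 → 12 nt; ATG at 27, stop TAG at 39 → 15 nt.
Longest: frame -3, positions 27–41, 15 nt = 5 codons = 4 aa. → 4 amino acids.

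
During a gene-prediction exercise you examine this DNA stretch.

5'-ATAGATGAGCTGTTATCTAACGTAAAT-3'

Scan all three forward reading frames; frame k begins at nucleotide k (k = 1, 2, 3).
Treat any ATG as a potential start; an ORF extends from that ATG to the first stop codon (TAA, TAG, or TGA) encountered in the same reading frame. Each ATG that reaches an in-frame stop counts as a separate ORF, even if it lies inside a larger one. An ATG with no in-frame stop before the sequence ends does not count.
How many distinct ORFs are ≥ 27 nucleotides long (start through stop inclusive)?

Frame 1: ATA GAT GAG CTG TTA TCT AAC GTA AAT — no ATG→stop ORF.
Frame 2: TAG ATG AGC TGT TAT CTA ACG TAA — ATG at 5, stop TAA at 23 → 21 nt.
Frame 3: AGA TGA GCT GTT ATC TAA CGT AAA — no ATG→stop ORF.
No ORF reaches 27 nucleotides. Count = 0.

0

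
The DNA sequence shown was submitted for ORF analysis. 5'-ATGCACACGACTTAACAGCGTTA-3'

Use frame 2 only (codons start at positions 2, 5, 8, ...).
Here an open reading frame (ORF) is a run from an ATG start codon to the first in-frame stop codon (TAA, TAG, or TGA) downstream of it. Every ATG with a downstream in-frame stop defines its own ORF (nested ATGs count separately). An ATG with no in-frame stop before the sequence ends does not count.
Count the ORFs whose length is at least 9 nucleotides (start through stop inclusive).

0

Frame 2: TGC ACA CGA CTT AAC AGC GTT — no ATG→stop ORF.
No ORF reaches 9 nucleotides. Count = 0.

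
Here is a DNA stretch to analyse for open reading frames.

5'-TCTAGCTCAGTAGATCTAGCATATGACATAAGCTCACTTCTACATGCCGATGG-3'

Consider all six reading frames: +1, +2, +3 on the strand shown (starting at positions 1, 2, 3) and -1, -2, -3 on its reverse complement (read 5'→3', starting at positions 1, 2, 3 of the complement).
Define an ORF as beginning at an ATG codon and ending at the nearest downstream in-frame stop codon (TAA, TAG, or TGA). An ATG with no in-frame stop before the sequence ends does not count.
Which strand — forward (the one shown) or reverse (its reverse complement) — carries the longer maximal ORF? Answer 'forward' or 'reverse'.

Reverse complement (5'→3'): CCATCGGCATGTAGAAGTGAGCTTATGTCATATGCTAGATCTACTGAGCTAGA
Frame +1: TCT AGC TCA GTA GAT CTA GCA TAT GAC ATA AGC TCA CTT CTA CAT GCC GAT — no ATG→stop ORF.
Frame +2: CTA GCT CAG TAG ATC TAG CAT ATG ACA TAA GCT CAC TTC TAC ATG CCG ATG — ATG at 23, stop TAA at 29 → 9 nt.
Frame +3: TAG CTC AGT AGA TCT AGC ATA TGA CAT AAG CTC ACT TCT ACA TGC CGA TGG — no ATG→stop ORF.
Frame -1: CCA TCG GCA TGT AGA AGT GAG CTT ATG TCA TAT GCT AGA TCT ACT GAG CTA — no ATG→stop ORF.
Frame -2: CAT CGG CAT GTA GAA GTG AGC TTA TGT CAT ATG CTA GAT CTA CTG AGC TAG — ATG at 32, stop TAG at 50 → 21 nt.
Frame -3: ATC GGC ATG TAG AAG TGA GCT TAT GTC ATA TGC TAG ATC TAC TGA GCT AGA — ATG at 9, stop TAG at 12 → 6 nt.
Forward-strand max 9 nt; reverse-strand max 21 nt. The reverse strand has the longer ORF.

reverse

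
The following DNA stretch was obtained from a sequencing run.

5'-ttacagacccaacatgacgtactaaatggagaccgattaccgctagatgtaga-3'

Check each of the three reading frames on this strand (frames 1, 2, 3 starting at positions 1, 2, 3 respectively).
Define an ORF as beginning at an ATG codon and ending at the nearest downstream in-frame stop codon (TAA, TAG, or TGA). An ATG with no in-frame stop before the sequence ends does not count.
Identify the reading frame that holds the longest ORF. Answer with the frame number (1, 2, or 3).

2

Frame 1: TTA CAG ACC CAA CAT GAC GTA CTA AAT GGA GAC CGA TTA CCG CTA GAT GTA — no ATG→stop ORF.
Frame 2: TAC AGA CCC AAC ATG ACG TAC TAA ATG GAG ACC GAT TAC CGC TAG ATG TAG — ATG at 14, stop TAA at 23 → 12 nt; ATG at 26, stop TAG at 44 → 21 nt; ATG at 47, stop TAG at 50 → 6 nt.
Frame 3: ACA GAC CCA ACA TGA CGT ACT AAA TGG AGA CCG ATT ACC GCT AGA TGT AGA — no ATG→stop ORF.
Longest ORF is 21 nt in frame 2 (positions 26–46).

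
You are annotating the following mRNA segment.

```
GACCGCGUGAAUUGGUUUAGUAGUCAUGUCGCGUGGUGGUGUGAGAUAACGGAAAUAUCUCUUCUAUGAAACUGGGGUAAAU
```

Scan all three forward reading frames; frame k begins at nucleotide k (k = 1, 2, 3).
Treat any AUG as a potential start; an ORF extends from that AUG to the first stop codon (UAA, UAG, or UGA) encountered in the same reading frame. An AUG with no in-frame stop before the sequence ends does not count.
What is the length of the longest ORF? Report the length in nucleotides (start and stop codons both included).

24

Frame 1: GAC CGC GUG AAU UGG UUU AGU AGU CAU GUC GCG UGG UGG UGU GAG AUA ACG GAA AUA UCU CUU CUA UGA AAC UGG GGU AAA — no AUG→stop ORF.
Frame 2: ACC GCG UGA AUU GGU UUA GUA GUC AUG UCG CGU GGU GGU GUG AGA UAA CGG AAA UAU CUC UUC UAU GAA ACU GGG GUA AAU — AUG at 26, stop UAA at 47 → 24 nt.
Frame 3: CCG CGU GAA UUG GUU UAG UAG UCA UGU CGC GUG GUG GUG UGA GAU AAC GGA AAU AUC UCU UCU AUG AAA CUG GGG UAA — AUG at 66, stop UAA at 78 → 15 nt.
Longest: frame 2, positions 26–49, 24 nt = 8 codons = 7 aa. → 24 nucleotides.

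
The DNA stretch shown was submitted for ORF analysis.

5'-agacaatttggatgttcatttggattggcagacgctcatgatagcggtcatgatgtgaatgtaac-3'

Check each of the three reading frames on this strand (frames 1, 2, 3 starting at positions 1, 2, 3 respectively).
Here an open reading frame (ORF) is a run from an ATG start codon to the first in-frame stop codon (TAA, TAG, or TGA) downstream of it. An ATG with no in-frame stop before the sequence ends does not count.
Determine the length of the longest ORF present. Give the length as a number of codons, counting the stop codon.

Frame 1: AGA CAA TTT GGA TGT TCA TTT GGA TTG GCA GAC GCT CAT GAT AGC GGT CAT GAT GTG AAT GTA — no ATG→stop ORF.
Frame 2: GAC AAT TTG GAT GTT CAT TTG GAT TGG CAG ACG CTC ATG ATA GCG GTC ATG ATG TGA ATG TAA — ATG at 38, stop TGA at 56 → 21 nt; ATG at 50, stop TGA at 56 → 9 nt; ATG at 53, stop TGA at 56 → 6 nt; ATG at 59, stop TAA at 62 → 6 nt.
Frame 3: ACA ATT TGG ATG TTC ATT TGG ATT GGC AGA CGC TCA TGA TAG CGG TCA TGA TGT GAA TGT AAC — ATG at 12, stop TGA at 39 → 30 nt.
Longest: frame 3, positions 12–41, 30 nt = 10 codons = 9 aa. → 10 codons.

10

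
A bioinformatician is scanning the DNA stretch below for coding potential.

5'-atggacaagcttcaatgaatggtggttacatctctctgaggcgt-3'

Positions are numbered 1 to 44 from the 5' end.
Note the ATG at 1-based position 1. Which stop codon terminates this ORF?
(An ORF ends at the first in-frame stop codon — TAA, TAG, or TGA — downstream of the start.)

Codons from position 1: ATG (1–3), GAC (4–6), AAG (7–9), CTT (10–12), CAA (13–15), TGA (16–18).
The first in-frame stop codon is TGA.

TGA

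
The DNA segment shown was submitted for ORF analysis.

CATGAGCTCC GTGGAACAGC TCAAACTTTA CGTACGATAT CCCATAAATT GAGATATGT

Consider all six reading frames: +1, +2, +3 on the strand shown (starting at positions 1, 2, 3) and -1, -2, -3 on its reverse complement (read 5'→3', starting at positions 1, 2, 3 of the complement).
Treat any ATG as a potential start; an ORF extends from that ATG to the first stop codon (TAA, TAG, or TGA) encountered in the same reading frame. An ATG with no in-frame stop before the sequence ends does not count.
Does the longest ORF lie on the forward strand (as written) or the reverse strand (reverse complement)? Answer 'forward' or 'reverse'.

forward

Reverse complement (5'→3'): ACATATCTCAATTTATGGGATATCGTACGTAAAGTTTGAGCTGTTCCACGGAGCTCATG
Frame +1: CAT GAG CTC CGT GGA ACA GCT CAA ACT TTA CGT ACG ATA TCC CAT AAA TTG AGA TAT — no ATG→stop ORF.
Frame +2: ATG AGC TCC GTG GAA CAG CTC AAA CTT TAC GTA CGA TAT CCC ATA AAT TGA GAT ATG — ATG at 2, stop TGA at 50 → 51 nt.
Frame +3: TGA GCT CCG TGG AAC AGC TCA AAC TTT ACG TAC GAT ATC CCA TAA ATT GAG ATA TGT — no ATG→stop ORF.
Frame -1: ACA TAT CTC AAT TTA TGG GAT ATC GTA CGT AAA GTT TGA GCT GTT CCA CGG AGC TCA — no ATG→stop ORF.
Frame -2: CAT ATC TCA ATT TAT GGG ATA TCG TAC GTA AAG TTT GAG CTG TTC CAC GGA GCT CAT — no ATG→stop ORF.
Frame -3: ATA TCT CAA TTT ATG GGA TAT CGT ACG TAA AGT TTG AGC TGT TCC ACG GAG CTC ATG — ATG at 15, stop TAA at 30 → 18 nt.
Forward-strand max 51 nt; reverse-strand max 18 nt. The forward strand has the longer ORF.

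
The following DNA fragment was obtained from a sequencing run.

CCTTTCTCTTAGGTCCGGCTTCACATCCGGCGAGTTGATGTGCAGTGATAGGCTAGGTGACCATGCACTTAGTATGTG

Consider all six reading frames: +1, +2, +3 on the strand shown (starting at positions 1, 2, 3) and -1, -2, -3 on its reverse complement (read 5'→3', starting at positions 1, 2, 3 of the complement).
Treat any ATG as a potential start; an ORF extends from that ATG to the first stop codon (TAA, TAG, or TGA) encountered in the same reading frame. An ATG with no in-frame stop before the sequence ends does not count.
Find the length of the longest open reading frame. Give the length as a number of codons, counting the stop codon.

Reverse complement (5'→3'): CACATACTAAGTGCATGGTCACCTAGCCTATCACTGCACATCAACTCGCCGGATGTGAAGCCGGACCTAAGAGAAAGG
Frame +1: CCT TTC TCT TAG GTC CGG CTT CAC ATC CGG CGA GTT GAT GTG CAG TGA TAG GCT AGG TGA CCA TGC ACT TAG TAT GTG — no ATG→stop ORF.
Frame +2: CTT TCT CTT AGG TCC GGC TTC ACA TCC GGC GAG TTG ATG TGC AGT GAT AGG CTA GGT GAC CAT GCA CTT AGT ATG — no ATG→stop ORF.
Frame +3: TTT CTC TTA GGT CCG GCT TCA CAT CCG GCG AGT TGA TGT GCA GTG ATA GGC TAG GTG ACC ATG CAC TTA GTA TGT — no ATG→stop ORF.
Frame -1: CAC ATA CTA AGT GCA TGG TCA CCT AGC CTA TCA CTG CAC ATC AAC TCG CCG GAT GTG AAG CCG GAC CTA AGA GAA AGG — no ATG→stop ORF.
Frame -2: ACA TAC TAA GTG CAT GGT CAC CTA GCC TAT CAC TGC ACA TCA ACT CGC CGG ATG TGA AGC CGG ACC TAA GAG AAA — ATG at 53, stop TGA at 56 → 6 nt.
Frame -3: CAT ACT AAG TGC ATG GTC ACC TAG CCT ATC ACT GCA CAT CAA CTC GCC GGA TGT GAA GCC GGA CCT AAG AGA AAG — ATG at 15, stop TAG at 24 → 12 nt.
Longest: frame -3, positions 15–26, 12 nt = 4 codons = 3 aa. → 4 codons.

4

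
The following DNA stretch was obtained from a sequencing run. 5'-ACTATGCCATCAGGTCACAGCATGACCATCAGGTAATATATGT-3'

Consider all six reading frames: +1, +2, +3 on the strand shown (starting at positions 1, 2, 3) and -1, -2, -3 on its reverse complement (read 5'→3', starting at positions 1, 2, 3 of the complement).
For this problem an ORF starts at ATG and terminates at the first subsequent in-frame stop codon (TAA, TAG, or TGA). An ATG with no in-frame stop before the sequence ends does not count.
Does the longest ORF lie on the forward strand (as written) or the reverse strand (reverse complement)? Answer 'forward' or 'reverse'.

forward

Reverse complement (5'→3'): ACATATATTACCTGATGGTCATGCTGTGACCTGATGGCATAGT
Frame +1: ACT ATG CCA TCA GGT CAC AGC ATG ACC ATC AGG TAA TAT ATG — ATG at 4, stop TAA at 34 → 33 nt; ATG at 22, stop TAA at 34 → 15 nt.
Frame +2: CTA TGC CAT CAG GTC ACA GCA TGA CCA TCA GGT AAT ATA TGT — no ATG→stop ORF.
Frame +3: TAT GCC ATC AGG TCA CAG CAT GAC CAT CAG GTA ATA TAT — no ATG→stop ORF.
Frame -1: ACA TAT ATT ACC TGA TGG TCA TGC TGT GAC CTG ATG GCA TAG — ATG at 34, stop TAG at 40 → 9 nt.
Frame -2: CAT ATA TTA CCT GAT GGT CAT GCT GTG ACC TGA TGG CAT AGT — no ATG→stop ORF.
Frame -3: ATA TAT TAC CTG ATG GTC ATG CTG TGA CCT GAT GGC ATA — ATG at 15, stop TGA at 27 → 15 nt; ATG at 21, stop TGA at 27 → 9 nt.
Forward-strand max 33 nt; reverse-strand max 15 nt. The forward strand has the longer ORF.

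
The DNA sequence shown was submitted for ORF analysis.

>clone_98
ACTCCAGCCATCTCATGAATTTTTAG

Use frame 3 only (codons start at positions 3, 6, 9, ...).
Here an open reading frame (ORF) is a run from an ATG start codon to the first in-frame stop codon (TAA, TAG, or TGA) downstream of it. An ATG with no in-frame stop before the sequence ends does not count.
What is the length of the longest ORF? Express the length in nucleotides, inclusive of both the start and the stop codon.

12

Frame 3: TCC AGC CAT CTC ATG AAT TTT TAG — ATG at 15, stop TAG at 24 → 12 nt.
Longest: frame 3, positions 15–26, 12 nt = 4 codons = 3 aa. → 12 nucleotides.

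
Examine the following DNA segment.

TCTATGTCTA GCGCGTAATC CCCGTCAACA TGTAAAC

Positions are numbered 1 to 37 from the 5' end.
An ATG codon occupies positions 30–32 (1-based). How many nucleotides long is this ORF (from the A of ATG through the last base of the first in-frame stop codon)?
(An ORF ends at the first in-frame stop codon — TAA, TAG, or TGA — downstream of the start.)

Codons from position 30: ATG (30–32), TAA (33–35).
TAA is the first in-frame stop; ORF spans 30–35, 6 nucleotides.

6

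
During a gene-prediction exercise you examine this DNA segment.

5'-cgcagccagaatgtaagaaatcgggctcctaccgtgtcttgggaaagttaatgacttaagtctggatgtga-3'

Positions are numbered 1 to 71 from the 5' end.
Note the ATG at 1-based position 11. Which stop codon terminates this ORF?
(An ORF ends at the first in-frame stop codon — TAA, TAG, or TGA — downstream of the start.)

Codons from position 11: ATG (11–13), TAA (14–16).
The first in-frame stop codon is TAA.

TAA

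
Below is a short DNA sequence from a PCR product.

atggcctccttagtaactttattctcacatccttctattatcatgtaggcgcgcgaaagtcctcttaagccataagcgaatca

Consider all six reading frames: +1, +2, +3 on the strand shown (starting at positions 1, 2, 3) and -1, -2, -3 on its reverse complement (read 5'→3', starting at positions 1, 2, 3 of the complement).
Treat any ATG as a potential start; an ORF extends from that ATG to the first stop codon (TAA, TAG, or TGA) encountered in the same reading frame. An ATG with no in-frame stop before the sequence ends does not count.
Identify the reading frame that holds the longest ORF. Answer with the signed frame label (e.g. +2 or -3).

+1

Reverse complement (5'→3'): TGATTCGCTTATGGCTTAAGAGGACTTTCGCGCGCCTACATGATAATAGAAGGATGTGAGAATAAAGTTACTAAGGAGGCCAT
Frame +1: ATG GCC TCC TTA GTA ACT TTA TTC TCA CAT CCT TCT ATT ATC ATG TAG GCG CGC GAA AGT CCT CTT AAG CCA TAA GCG AAT — ATG at 1, stop TAG at 46 → 48 nt; ATG at 43, stop TAG at 46 → 6 nt.
Frame +2: TGG CCT CCT TAG TAA CTT TAT TCT CAC ATC CTT CTA TTA TCA TGT AGG CGC GCG AAA GTC CTC TTA AGC CAT AAG CGA ATC — no ATG→stop ORF.
Frame +3: GGC CTC CTT AGT AAC TTT ATT CTC ACA TCC TTC TAT TAT CAT GTA GGC GCG CGA AAG TCC TCT TAA GCC ATA AGC GAA TCA — no ATG→stop ORF.
Frame -1: TGA TTC GCT TAT GGC TTA AGA GGA CTT TCG CGC GCC TAC ATG ATA ATA GAA GGA TGT GAG AAT AAA GTT ACT AAG GAG GCC — no ATG→stop ORF.
Frame -2: GAT TCG CTT ATG GCT TAA GAG GAC TTT CGC GCG CCT ACA TGA TAA TAG AAG GAT GTG AGA ATA AAG TTA CTA AGG AGG CCA — ATG at 11, stop TAA at 17 → 9 nt.
Frame -3: ATT CGC TTA TGG CTT AAG AGG ACT TTC GCG CGC CTA CAT GAT AAT AGA AGG ATG TGA GAA TAA AGT TAC TAA GGA GGC CAT — ATG at 54, stop TGA at 57 → 6 nt.
Longest ORF is 48 nt in frame +1 (positions 1–48).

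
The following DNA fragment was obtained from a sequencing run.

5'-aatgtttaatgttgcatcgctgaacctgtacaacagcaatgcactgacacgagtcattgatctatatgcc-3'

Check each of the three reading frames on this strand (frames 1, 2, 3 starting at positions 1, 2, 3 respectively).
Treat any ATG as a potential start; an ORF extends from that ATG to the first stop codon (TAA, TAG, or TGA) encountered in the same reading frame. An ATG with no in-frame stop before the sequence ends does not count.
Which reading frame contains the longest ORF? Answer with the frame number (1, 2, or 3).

3

Frame 1: AAT GTT TAA TGT TGC ATC GCT GAA CCT GTA CAA CAG CAA TGC ACT GAC ACG AGT CAT TGA TCT ATA TGC — no ATG→stop ORF.
Frame 2: ATG TTT AAT GTT GCA TCG CTG AAC CTG TAC AAC AGC AAT GCA CTG ACA CGA GTC ATT GAT CTA TAT GCC — no ATG→stop ORF.
Frame 3: TGT TTA ATG TTG CAT CGC TGA ACC TGT ACA ACA GCA ATG CAC TGA CAC GAG TCA TTG ATC TAT ATG — ATG at 9, stop TGA at 21 → 15 nt; ATG at 39, stop TGA at 45 → 9 nt.
Longest ORF is 15 nt in frame 3 (positions 9–23).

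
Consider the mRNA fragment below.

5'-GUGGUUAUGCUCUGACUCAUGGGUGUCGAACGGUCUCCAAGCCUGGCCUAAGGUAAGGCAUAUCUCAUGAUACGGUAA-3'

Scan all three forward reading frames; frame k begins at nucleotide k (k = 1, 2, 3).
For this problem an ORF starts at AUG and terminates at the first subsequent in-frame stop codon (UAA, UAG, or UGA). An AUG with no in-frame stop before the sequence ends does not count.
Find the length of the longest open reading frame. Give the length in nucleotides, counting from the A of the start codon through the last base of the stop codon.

Frame 1: GUG GUU AUG CUC UGA CUC AUG GGU GUC GAA CGG UCU CCA AGC CUG GCC UAA GGU AAG GCA UAU CUC AUG AUA CGG UAA — AUG at 7, stop UGA at 13 → 9 nt; AUG at 19, stop UAA at 49 → 33 nt; AUG at 67, stop UAA at 76 → 12 nt.
Frame 2: UGG UUA UGC UCU GAC UCA UGG GUG UCG AAC GGU CUC CAA GCC UGG CCU AAG GUA AGG CAU AUC UCA UGA UAC GGU — no AUG→stop ORF.
Frame 3: GGU UAU GCU CUG ACU CAU GGG UGU CGA ACG GUC UCC AAG CCU GGC CUA AGG UAA GGC AUA UCU CAU GAU ACG GUA — no AUG→stop ORF.
Longest: frame 1, positions 19–51, 33 nt = 11 codons = 10 aa. → 33 nucleotides.

33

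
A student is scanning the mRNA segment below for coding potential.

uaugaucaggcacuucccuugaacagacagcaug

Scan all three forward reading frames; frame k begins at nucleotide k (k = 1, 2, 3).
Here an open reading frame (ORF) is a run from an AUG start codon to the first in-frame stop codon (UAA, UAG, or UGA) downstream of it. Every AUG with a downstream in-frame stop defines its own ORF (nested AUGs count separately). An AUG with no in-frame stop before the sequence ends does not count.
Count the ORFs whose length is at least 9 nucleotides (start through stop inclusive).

1

Frame 1: UAU GAU CAG GCA CUU CCC UUG AAC AGA CAG CAU — no AUG→stop ORF.
Frame 2: AUG AUC AGG CAC UUC CCU UGA ACA GAC AGC AUG — AUG at 2, stop UGA at 20 → 21 nt.
Frame 3: UGA UCA GGC ACU UCC CUU GAA CAG ACA GCA — no AUG→stop ORF.
ORFs ≥ 9 nucleotides: frame 2 2–22 (21 nucleotides). Count = 1.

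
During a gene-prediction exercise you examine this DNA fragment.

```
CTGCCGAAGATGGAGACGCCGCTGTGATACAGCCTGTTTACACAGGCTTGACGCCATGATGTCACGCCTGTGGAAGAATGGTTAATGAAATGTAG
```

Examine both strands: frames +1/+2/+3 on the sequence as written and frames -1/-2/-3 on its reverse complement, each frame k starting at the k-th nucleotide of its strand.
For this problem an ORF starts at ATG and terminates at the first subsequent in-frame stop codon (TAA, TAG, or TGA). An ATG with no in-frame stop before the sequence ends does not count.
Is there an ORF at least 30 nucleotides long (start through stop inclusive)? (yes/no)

yes

Reverse complement (5'→3'): CTACATTTCATTAACCATTCTTCCACAGGCGTGACATCATGGCGTCAAGCCTGTGTAAACAGGCTGTATCACAGCGGCGTCTCCATCTTCGGCAG
Frame +1: CTG CCG AAG ATG GAG ACG CCG CTG TGA TAC AGC CTG TTT ACA CAG GCT TGA CGC CAT GAT GTC ACG CCT GTG GAA GAA TGG TTA ATG AAA TGT — ATG at 10, stop TGA at 25 → 18 nt.
Frame +2: TGC CGA AGA TGG AGA CGC CGC TGT GAT ACA GCC TGT TTA CAC AGG CTT GAC GCC ATG ATG TCA CGC CTG TGG AAG AAT GGT TAA TGA AAT GTA — ATG at 56, stop TAA at 83 → 30 nt; ATG at 59, stop TAA at 83 → 27 nt.
Frame +3: GCC GAA GAT GGA GAC GCC GCT GTG ATA CAG CCT GTT TAC ACA GGC TTG ACG CCA TGA TGT CAC GCC TGT GGA AGA ATG GTT AAT GAA ATG TAG — ATG at 78, stop TAG at 93 → 18 nt; ATG at 90, stop TAG at 93 → 6 nt.
Frame -1: CTA CAT TTC ATT AAC CAT TCT TCC ACA GGC GTG ACA TCA TGG CGT CAA GCC TGT GTA AAC AGG CTG TAT CAC AGC GGC GTC TCC ATC TTC GGC — no ATG→stop ORF.
Frame -2: TAC ATT TCA TTA ACC ATT CTT CCA CAG GCG TGA CAT CAT GGC GTC AAG CCT GTG TAA ACA GGC TGT ATC ACA GCG GCG TCT CCA TCT TCG GCA — no ATG→stop ORF.
Frame -3: ACA TTT CAT TAA CCA TTC TTC CAC AGG CGT GAC ATC ATG GCG TCA AGC CTG TGT AAA CAG GCT GTA TCA CAG CGG CGT CTC CAT CTT CGG CAG — no ATG→stop ORF.
Frame +2 has an ORF of 30 nucleotides (positions 56–85) ≥ 30, so yes.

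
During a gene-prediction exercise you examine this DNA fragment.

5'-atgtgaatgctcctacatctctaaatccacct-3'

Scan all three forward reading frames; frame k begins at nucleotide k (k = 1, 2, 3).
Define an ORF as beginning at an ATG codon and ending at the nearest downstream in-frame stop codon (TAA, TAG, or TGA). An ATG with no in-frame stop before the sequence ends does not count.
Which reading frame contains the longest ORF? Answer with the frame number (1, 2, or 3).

Frame 1: ATG TGA ATG CTC CTA CAT CTC TAA ATC CAC — ATG at 1, stop TGA at 4 → 6 nt; ATG at 7, stop TAA at 22 → 18 nt.
Frame 2: TGT GAA TGC TCC TAC ATC TCT AAA TCC ACC — no ATG→stop ORF.
Frame 3: GTG AAT GCT CCT ACA TCT CTA AAT CCA CCT — no ATG→stop ORF.
Longest ORF is 18 nt in frame 1 (positions 7–24).

1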